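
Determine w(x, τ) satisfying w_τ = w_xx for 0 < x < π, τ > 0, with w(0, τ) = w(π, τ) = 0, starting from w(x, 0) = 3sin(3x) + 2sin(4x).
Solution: Separating variables: w = Σ c_n exp(-n²τ) sin(nx). From w(x,0) = 3sin(3x) + 2sin(4x): c_3=3, c_4=2.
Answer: w(x, τ) = 3exp(-9τ)sin(3x) + 2exp(-16τ)sin(4x)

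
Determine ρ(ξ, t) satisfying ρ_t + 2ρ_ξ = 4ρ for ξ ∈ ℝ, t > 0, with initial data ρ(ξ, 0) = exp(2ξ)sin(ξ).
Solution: Substitute ρ = exp(2ξ)u, i.e. u = exp(-2ξ)ρ.
By the product rule, ρ_ξ = exp(2ξ)(u_ξ + 2u), ρ_t = exp(2ξ)u_t.
Substituting into the PDE and dividing by exp(2ξ): u_t + 2(u_ξ + 2u) = 4u.
The lower-order terms cancel, leaving the standard advection equation u_t + 2u_ξ = 0.
Initial data for u: u(ξ,0) = exp(-2ξ)ρ(ξ,0) = sin(ξ).
Solve for u:
  By method of characteristics (waves move right with speed 2):
  Along characteristics ξ - 2t = const, u is constant, so u(ξ,t) = f(ξ - 2t) with f = u(·, 0).
Hence u(ξ,t) = -sin(2t - ξ).
Transform back: ρ(ξ,t) = exp(2ξ)u(ξ,t).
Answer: ρ(ξ, t) = -exp(2ξ)sin(2t - ξ)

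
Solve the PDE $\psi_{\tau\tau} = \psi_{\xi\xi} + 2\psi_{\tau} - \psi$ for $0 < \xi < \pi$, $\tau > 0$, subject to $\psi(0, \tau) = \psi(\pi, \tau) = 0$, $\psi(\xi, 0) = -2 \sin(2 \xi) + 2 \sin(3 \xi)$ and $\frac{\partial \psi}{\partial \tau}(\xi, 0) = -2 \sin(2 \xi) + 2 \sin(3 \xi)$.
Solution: Substitute $\psi = e^{\tau}u$, i.e. $u = e^{-\tau}\psi$.
By the product rule, $\psi_{\tau} = e^{\tau}(u_{\tau} + u)$, $\psi_{\tau\tau} = e^{\tau}(u_{\tau\tau} + 2u_{\tau} + u)$, $\psi_{\xi\xi} = e^{\tau}u_{\xi\xi}$.
Substituting into the PDE and dividing by $e^{\tau}$: $u_{\tau\tau} + 2u_{\tau} + u = u_{\xi\xi} + 2(u_{\tau} + u) - u$.
The lower-order terms cancel, leaving the standard wave equation $u_{\tau\tau} = u_{\xi\xi}$.
Initial data for $u$: $u(\xi,0) = \psi(\xi,0) = -2 \sin(2 \xi) + 2 \sin(3 \xi)$; $u_{\tau}(\xi,0) = \psi_{\tau}(\xi,0) - \psi(\xi,0) = 0$. The boundary conditions carry over: $u(0,\tau) = u(\pi,\tau) = 0$.
Solve for $u$:
  Using separation of variables $u = X(\xi)T(\tau)$:
  Eigenfunctions: $\sin(n\xi)$, $n = 1, 2, 3, \ldots$
  General solution: $u(\xi, \tau) = \sum [A_n \cos(n \tau) + B_n \sin(n \tau)] \sin(n\xi)$
  From $u(\xi,0) = -2 \sin(2 \xi) + 2 \sin(3 \xi)$: $A_2=-2, A_3=2$. From $u_{\tau}(\xi,0) = 0$: all $B_n = 0$.
Hence $u(\xi,\tau) = -2 \sin(2 \xi) \cos(2 \tau) + 2 \sin(3 \xi) \cos(3 \tau)$.
Transform back: $\psi(\xi,\tau) = e^{\tau}u(\xi,\tau)$.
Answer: $\psi(\xi, \tau) = -2 e^{\tau} \sin(2 \xi) \cos(2 \tau) + 2 e^{\tau} \sin(3 \xi) \cos(3 \tau)$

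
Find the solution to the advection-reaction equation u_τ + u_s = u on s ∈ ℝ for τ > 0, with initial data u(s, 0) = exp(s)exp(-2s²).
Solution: Substitute u = exp(s)w.
Then u_s = exp(s)(w_s + w), u_τ = exp(s)w_τ; substituting and dividing by exp(s), the lower-order terms cancel: w_τ + w_s = 0 (standard advection equation).
Data for w: w(s,0) = exp(-s)u(s,0) = exp(-2s²).
By characteristics (ds/dτ = 1), w(s,τ) = f(s - τ) with f = w(·, 0).
So w(s,τ) = exp(-2(s - τ)²), and u(s,τ) = exp(s)w(s,τ).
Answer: u(s, τ) = exp(s)exp(-2(s - τ)²)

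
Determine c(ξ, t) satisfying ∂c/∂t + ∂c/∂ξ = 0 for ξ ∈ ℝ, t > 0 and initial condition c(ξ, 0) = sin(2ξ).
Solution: By characteristics (dξ/dt = 1), c(ξ,t) = f(ξ - t) with f = c(·, 0).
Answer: c(ξ, t) = -sin(2t - 2ξ)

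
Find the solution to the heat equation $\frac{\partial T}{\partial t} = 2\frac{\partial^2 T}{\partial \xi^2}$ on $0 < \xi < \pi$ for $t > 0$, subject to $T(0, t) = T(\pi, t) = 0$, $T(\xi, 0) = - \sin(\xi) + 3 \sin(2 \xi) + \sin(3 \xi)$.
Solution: Using separation of variables $T = X(\xi)G(t)$:
Eigenfunctions: $\sin(n\xi)$, $n = 1, 2, 3, \ldots$
General solution: $T(\xi, t) = \sum c_n \sin(n\xi) e^{-2n^2 t}$
Matching $T(\xi,0) = - \sin(\xi) + 3 \sin(2 \xi) + \sin(3 \xi)$ term by term: $c_1=-1, c_2=3, c_3=1$.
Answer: $T(\xi, t) = - e^{-2 t} \sin(\xi) + 3 e^{-8 t} \sin(2 \xi) + e^{-18 t} \sin(3 \xi)$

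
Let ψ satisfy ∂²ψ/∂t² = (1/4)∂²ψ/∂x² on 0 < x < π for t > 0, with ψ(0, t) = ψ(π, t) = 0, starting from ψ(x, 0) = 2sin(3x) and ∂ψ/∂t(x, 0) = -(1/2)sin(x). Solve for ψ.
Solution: Using separation of variables ψ = X(x)T(t):
Eigenfunctions: sin(nx), n = 1, 2, 3, ...
General solution: ψ(x, t) = Σ [A_n cos(n t/2) + B_n sin(n t/2)] sin(nx)
From ψ(x,0) = 2sin(3x): A_3=2. From ψ_t(x,0) = -(1/2)sin(x), using ψ_t(x,0) = Σ ω_n B_n sin(nx) with ω_n = n/2: B_1 = (-1/2)/(1/2) = -1.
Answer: ψ(x, t) = -sin(t/2)sin(x) + 2sin(3x)cos(3t/2)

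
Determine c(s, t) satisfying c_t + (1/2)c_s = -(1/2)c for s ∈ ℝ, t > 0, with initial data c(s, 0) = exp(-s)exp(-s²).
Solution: Substitute c = exp(-s)u.
Then c_s = exp(-s)(u_s - u), c_t = exp(-s)u_t; substituting and dividing by exp(-s), the lower-order terms cancel: u_t + (1/2)u_s = 0 (standard advection equation).
Data for u: u(s,0) = exp(s)c(s,0) = exp(-s²).
By characteristics (ds/dt = 1/2), u(s,t) = f(s - (1/2)t) with f = u(·, 0).
So u(s,t) = exp(-(s - t/2)²), and c(s,t) = exp(-s)u(s,t).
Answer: c(s, t) = exp(-s)exp(-(s - t/2)²)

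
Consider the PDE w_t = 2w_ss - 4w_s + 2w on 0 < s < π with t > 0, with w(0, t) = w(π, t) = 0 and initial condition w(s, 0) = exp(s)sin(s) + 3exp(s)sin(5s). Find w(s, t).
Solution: Substitute w = exp(s)u.
Then w_s = exp(s)(u_s + u), w_ss = exp(s)(u_ss + 2u_s + u), w_t = exp(s)u_t; substituting and dividing by exp(s), the lower-order terms cancel: u_t = 2u_ss (standard heat equation).
Data for u: u(s,0) = exp(-s)w(s,0) = sin(s) + 3sin(5s). The boundary conditions carry over: u(0,t) = u(π,t) = 0.
Separating variables: u = Σ c_n exp(-2n²t) sin(ns). From u(s,0) = sin(s) + 3sin(5s): c_1=1, c_5=3.
So u(s,t) = exp(-2t)sin(s) + 3exp(-50t)sin(5s), and w(s,t) = exp(s)u(s,t).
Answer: w(s, t) = exp(s)exp(-2t)sin(s) + 3exp(s)exp(-50t)sin(5s)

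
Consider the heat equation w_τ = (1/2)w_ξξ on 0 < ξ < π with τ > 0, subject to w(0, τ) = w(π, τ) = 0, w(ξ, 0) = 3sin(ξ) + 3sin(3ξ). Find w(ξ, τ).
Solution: Using separation of variables w = X(ξ)T(τ):
Eigenfunctions: sin(nξ), n = 1, 2, 3, ...
General solution: w(ξ, τ) = Σ c_n sin(nξ) exp(-n² τ/2)
Matching w(ξ,0) = 3sin(ξ) + 3sin(3ξ) term by term: c_1=3, c_3=3.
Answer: w(ξ, τ) = 3exp(-τ/2)sin(ξ) + 3exp(-9τ/2)sin(3ξ)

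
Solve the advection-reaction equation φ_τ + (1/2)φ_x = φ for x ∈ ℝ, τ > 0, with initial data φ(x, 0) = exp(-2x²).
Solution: Substitute φ = exp(τ)u, i.e. u = exp(-τ)φ.
By the product rule, φ_τ = exp(τ)(u_τ + u), φ_x = exp(τ)u_x.
Substituting into the PDE and dividing by exp(τ): u_τ + u + (1/2)u_x = u.
The lower-order terms cancel, leaving the standard advection equation u_τ + (1/2)u_x = 0.
Initial data for u: u(x,0) = φ(x,0) = exp(-2x²).
Solve for u:
  By method of characteristics (waves move right with speed 1/2):
  Along characteristics x - (1/2)τ = const, u is constant, so u(x,τ) = f(x - (1/2)τ) with f = u(·, 0).
Hence u(x,τ) = exp(-2(x - τ/2)²).
Transform back: φ(x,τ) = exp(τ)u(x,τ).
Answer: φ(x, τ) = exp(τ)exp(-2(x - τ/2)²)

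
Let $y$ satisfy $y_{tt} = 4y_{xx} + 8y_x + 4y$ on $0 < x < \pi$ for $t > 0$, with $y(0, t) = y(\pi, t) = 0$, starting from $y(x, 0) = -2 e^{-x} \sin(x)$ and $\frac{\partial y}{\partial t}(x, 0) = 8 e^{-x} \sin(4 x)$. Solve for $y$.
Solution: Substitute $y = e^{-x}u$, i.e. $u = e^{x}y$.
By the product rule, $y_x = e^{-x}(u_x - u)$, $y_{xx} = e^{-x}(u_{xx} - 2u_x + u)$, $y_{tt} = e^{-x}u_{tt}$.
Substituting into the PDE and dividing by $e^{-x}$: $u_{tt} = 4(u_{xx} - 2u_x + u) + 8(u_x - u) + 4u$.
The lower-order terms cancel, leaving the standard wave equation $u_{tt} = 4u_{xx}$.
Initial data for $u$: $u(x,0) = e^{x}y(x,0) = -2 \sin(x)$; $u_t(x,0) = e^{x}y_t(x,0) = 8 \sin(4 x)$. The boundary conditions carry over: $u(0,t) = u(\pi,t) = 0$.
Solve for $u$:
  Using separation of variables $u = X(x)T(t)$:
  Eigenfunctions: $\sin(nx)$, $n = 1, 2, 3, \ldots$
  General solution: $u(x, t) = \sum [A_n \cos(2n t) + B_n \sin(2n t)] \sin(nx)$
  From $u(x,0) = -2 \sin(x)$: $A_1=-2$. From $u_t(x,0) = 8 \sin(4 x)$, using $u_t(x,0) = \sum \omega_n B_n \sin(nx)$ with $\omega_n = 2n$: $B_4 = 8/8 = 1$.
Hence $u(x,t) = \sin(8 t) \sin(4 x) - 2 \sin(x) \cos(2 t)$.
Transform back: $y(x,t) = e^{-x}u(x,t)$.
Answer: $y(x, t) = e^{-x} \sin(8 t) \sin(4 x) - 2 e^{-x} \sin(x) \cos(2 t)$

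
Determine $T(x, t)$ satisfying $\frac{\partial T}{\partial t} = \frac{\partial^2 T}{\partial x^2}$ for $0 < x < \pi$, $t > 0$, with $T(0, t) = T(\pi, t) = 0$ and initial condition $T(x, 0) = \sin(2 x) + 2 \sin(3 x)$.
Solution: Separating variables: $T = \sum c_n e^{-n^2t} \sin(nx)$. From $T(x,0) = \sin(2 x) + 2 \sin(3 x)$: $c_2=1, c_3=2$.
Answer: $T(x, t) = e^{-4 t} \sin(2 x) + 2 e^{-9 t} \sin(3 x)$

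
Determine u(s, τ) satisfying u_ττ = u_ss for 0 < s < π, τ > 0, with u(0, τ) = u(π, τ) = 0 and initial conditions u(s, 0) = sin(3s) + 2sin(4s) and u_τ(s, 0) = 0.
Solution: Using separation of variables u = X(s)T(τ):
Eigenfunctions: sin(ns), n = 1, 2, 3, ...
General solution: u(s, τ) = Σ [A_n cos(n τ) + B_n sin(n τ)] sin(ns)
From u(s,0) = sin(3s) + 2sin(4s): A_3=1, A_4=2. From u_τ(s,0) = 0: all B_n = 0.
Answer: u(s, τ) = sin(3s)cos(3τ) + 2sin(4s)cos(4τ)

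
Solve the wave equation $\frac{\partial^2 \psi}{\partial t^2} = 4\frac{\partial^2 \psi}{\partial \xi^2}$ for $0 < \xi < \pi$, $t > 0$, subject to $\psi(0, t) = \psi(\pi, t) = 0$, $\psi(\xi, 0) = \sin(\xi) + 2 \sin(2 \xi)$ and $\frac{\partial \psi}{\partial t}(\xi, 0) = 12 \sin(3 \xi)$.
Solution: Using separation of variables $\psi = X(\xi)T(t)$:
Eigenfunctions: $\sin(n\xi)$, $n = 1, 2, 3, \ldots$
General solution: $\psi(\xi, t) = \sum [A_n \cos(2n t) + B_n \sin(2n t)] \sin(n\xi)$
From $\psi(\xi,0) = \sin(\xi) + 2 \sin(2 \xi)$: $A_1=1, A_2=2$. From $\psi_t(\xi,0) = 12 \sin(3 \xi)$, using $\psi_t(\xi,0) = \sum \omega_n B_n \sin(n\xi)$ with $\omega_n = 2n$: $B_3 = 12/6 = 2$.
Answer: $\psi(\xi, t) = \sin(\xi) \cos(2 t) + 2 \sin(2 \xi) \cos(4 t) + 2 \sin(3 \xi) \sin(6 t)$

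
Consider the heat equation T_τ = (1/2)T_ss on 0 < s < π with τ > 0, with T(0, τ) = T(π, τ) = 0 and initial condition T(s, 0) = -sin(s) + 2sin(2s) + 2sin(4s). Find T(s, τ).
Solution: Separating variables: T = Σ c_n exp(-n²τ/2) sin(ns). From T(s,0) = -sin(s) + 2sin(2s) + 2sin(4s): c_1=-1, c_2=2, c_4=2.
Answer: T(s, τ) = 2exp(-2τ)sin(2s) + 2exp(-8τ)sin(4s) - exp(-τ/2)sin(s)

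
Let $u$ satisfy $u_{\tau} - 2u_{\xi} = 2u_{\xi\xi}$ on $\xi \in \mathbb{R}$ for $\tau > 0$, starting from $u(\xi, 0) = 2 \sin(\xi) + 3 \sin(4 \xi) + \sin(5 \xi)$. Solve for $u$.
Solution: Moving frame: $\eta = \xi + 2\tau$, $\sigma = \tau$, $u = w(\eta,\sigma)$, so $u_{\tau} = w_{\sigma} + 2w_{\eta}$ and $u_{\xi\xi} = w_{\eta\eta}$.
Hence $u_{\tau} - 2u_{\xi} = w_{\sigma}$ and the PDE becomes the heat equation $w_{\sigma} = 2w_{\eta\eta}$ on $\eta \in \mathbb{R}$.
Initial data: $w(\eta,0) = u(\eta,0) = 2 \sin(\eta) + 3 \sin(4 \eta) + \sin(5 \eta)$. Each mode $\sin(n\eta)$ decays as $e^{-2n^2\sigma}$ on $\mathbb{R}$, so $w(\eta,\sigma) = \sum c_n e^{-2n^2\sigma} \sin(n\eta)$ with $c_1=2, c_4=3, c_5=1$: $w(\eta,\sigma) = 2 e^{-2 \sigma} \sin(\eta) + 3 e^{-32 \sigma} \sin(4 \eta) + e^{-50 \sigma} \sin(5 \eta)$.
Substituting back: $u(\xi,\tau) = w(\xi + 2\tau, \tau)$.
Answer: $u(\xi, \tau) = 2 e^{-2 \tau} \sin(2 \tau + \xi) + 3 e^{-32 \tau} \sin(8 \tau + 4 \xi) + e^{-50 \tau} \sin(10 \tau + 5 \xi)$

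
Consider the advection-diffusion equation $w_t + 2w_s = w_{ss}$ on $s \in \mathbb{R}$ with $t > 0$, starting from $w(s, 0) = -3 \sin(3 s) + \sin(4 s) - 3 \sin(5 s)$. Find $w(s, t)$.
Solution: Change to a moving frame: let $\eta = s - 2t$, $\sigma = t$ and write $w(s,t) = u(\eta,\sigma)$.
By the chain rule $w_t = u_{\sigma} - 2u_{\eta}$, $w_s = u_{\eta}$, $w_{ss} = u_{\eta\eta}$.
Then $w_t + 2w_s = u_{\sigma}$: the advection term cancels and the PDE becomes the heat equation $u_{\sigma} = u_{\eta\eta}$ on $\eta \in \mathbb{R}$.
Initial data: $u(\eta,0) = w(\eta,0) = -3 \sin(3 \eta) + \sin(4 \eta) - 3 \sin(5 \eta)$.
On $\eta \in \mathbb{R}$ each mode satisfies $(\sin(n\eta))'' = -n^2 \sin(n\eta)$, so $e^{-n^2\sigma} \sin(n\eta)$ solves the heat equation; by superposition $u(\eta,\sigma) = \sum c_n e^{-n^2\sigma} \sin(n\eta)$.
Reading off the coefficients: $c_3=-3, c_4=1, c_5=-3$, so $u(\eta,\sigma) = -3 e^{-9 \sigma} \sin(3 \eta) + e^{-16 \sigma} \sin(4 \eta) - 3 e^{-25 \sigma} \sin(5 \eta)$.
Substituting back $\eta = s - 2t$, $\sigma = t$: $w(s,t) = u(s - 2t, t)$.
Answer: $w(s, t) = -3 e^{-9 t} \sin(3 s - 6 t) + e^{-16 t} \sin(4 s - 8 t) - 3 e^{-25 t} \sin(5 s - 10 t)$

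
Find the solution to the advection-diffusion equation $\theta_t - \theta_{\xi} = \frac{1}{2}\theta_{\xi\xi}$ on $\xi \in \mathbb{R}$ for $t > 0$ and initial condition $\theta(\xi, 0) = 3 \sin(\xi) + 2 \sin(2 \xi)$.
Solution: Change to a moving frame: let $\eta = \xi + t$, $\sigma = t$ and write $\theta(\xi,t) = u(\eta,\sigma)$.
By the chain rule $\theta_t = u_{\sigma} + u_{\eta}$, $\theta_{\xi} = u_{\eta}$, $\theta_{\xi\xi} = u_{\eta\eta}$.
Then $\theta_t - \theta_{\xi} = u_{\sigma}$: the advection term cancels and the PDE becomes the heat equation $u_{\sigma} = \frac{1}{2}u_{\eta\eta}$ on $\eta \in \mathbb{R}$.
Initial data: $u(\eta,0) = \theta(\eta,0) = 3 \sin(\eta) + 2 \sin(2 \eta)$.
On $\eta \in \mathbb{R}$ each mode satisfies $(\sin(n\eta))'' = -n^2 \sin(n\eta)$, so $e^{-n^2\sigma/2} \sin(n\eta)$ solves the heat equation; by superposition $u(\eta,\sigma) = \sum c_n e^{-n^2\sigma/2} \sin(n\eta)$.
Reading off the coefficients: $c_1=3, c_2=2$, so $u(\eta,\sigma) = 2 e^{-2 \sigma} \sin(2 \eta) + 3 e^{-\sigma/2} \sin(\eta)$.
Substituting back $\eta = \xi + t$, $\sigma = t$: $\theta(\xi,t) = u(\xi + t, t)$.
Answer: $\theta(\xi, t) = 2 e^{-2 t} \sin(2 \xi + 2 t) + 3 e^{-t/2} \sin(\xi + t)$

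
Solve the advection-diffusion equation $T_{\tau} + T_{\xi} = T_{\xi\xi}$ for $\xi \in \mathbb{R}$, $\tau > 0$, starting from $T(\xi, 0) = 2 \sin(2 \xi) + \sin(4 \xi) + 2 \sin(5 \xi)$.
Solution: Change to a moving frame: let $\eta = \xi - \tau$, $\sigma = \tau$ and write $T(\xi,\tau) = u(\eta,\sigma)$.
By the chain rule $T_{\tau} = u_{\sigma} - u_{\eta}$, $T_{\xi} = u_{\eta}$, $T_{\xi\xi} = u_{\eta\eta}$.
Then $T_{\tau} + T_{\xi} = u_{\sigma}$: the advection term cancels and the PDE becomes the heat equation $u_{\sigma} = u_{\eta\eta}$ on $\eta \in \mathbb{R}$.
Initial data: $u(\eta,0) = T(\eta,0) = 2 \sin(2 \eta) + \sin(4 \eta) + 2 \sin(5 \eta)$.
On $\eta \in \mathbb{R}$ each mode satisfies $(\sin(n\eta))'' = -n^2 \sin(n\eta)$, so $e^{-n^2\sigma} \sin(n\eta)$ solves the heat equation; by superposition $u(\eta,\sigma) = \sum c_n e^{-n^2\sigma} \sin(n\eta)$.
Reading off the coefficients: $c_2=2, c_4=1, c_5=2$, so $u(\eta,\sigma) = 2 e^{-4 \sigma} \sin(2 \eta) + e^{-16 \sigma} \sin(4 \eta) + 2 e^{-25 \sigma} \sin(5 \eta)$.
Substituting back $\eta = \xi - \tau$, $\sigma = \tau$: $T(\xi,\tau) = u(\xi - \tau, \tau)$.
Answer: $T(\xi, \tau) = -2 e^{-4 \tau} \sin(2 \tau - 2 \xi) -  e^{-16 \tau} \sin(4 \tau - 4 \xi) - 2 e^{-25 \tau} \sin(5 \tau - 5 \xi)$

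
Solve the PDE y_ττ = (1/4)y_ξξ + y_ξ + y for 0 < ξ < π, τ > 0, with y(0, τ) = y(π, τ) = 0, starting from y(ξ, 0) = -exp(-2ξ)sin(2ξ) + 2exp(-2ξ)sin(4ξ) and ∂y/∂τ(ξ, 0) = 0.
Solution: Substitute y = exp(-2ξ)u, i.e. u = exp(2ξ)y.
By the product rule, y_ξ = exp(-2ξ)(u_ξ - 2u), y_ξξ = exp(-2ξ)(u_ξξ - 4u_ξ + 4u), y_ττ = exp(-2ξ)u_ττ.
Substituting into the PDE and dividing by exp(-2ξ): u_ττ = (1/4)(u_ξξ - 4u_ξ + 4u) + (u_ξ - 2u) + u.
The lower-order terms cancel, leaving the standard wave equation u_ττ = (1/4)u_ξξ.
Initial data for u: u(ξ,0) = exp(2ξ)y(ξ,0) = -sin(2ξ) + 2sin(4ξ); u_τ(ξ,0) = exp(2ξ)y_τ(ξ,0) = 0. The boundary conditions carry over: u(0,τ) = u(π,τ) = 0.
Solve for u:
  Using separation of variables u = X(ξ)T(τ):
  Eigenfunctions: sin(nξ), n = 1, 2, 3, ...
  General solution: u(ξ, τ) = Σ [A_n cos(n τ/2) + B_n sin(n τ/2)] sin(nξ)
  From u(ξ,0) = -sin(2ξ) + 2sin(4ξ): A_2=-1, A_4=2. From u_τ(ξ,0) = 0: all B_n = 0.
Hence u(ξ,τ) = -sin(2ξ)cos(τ) + 2sin(4ξ)cos(2τ).
Transform back: y(ξ,τ) = exp(-2ξ)u(ξ,τ).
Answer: y(ξ, τ) = -exp(-2ξ)sin(2ξ)cos(τ) + 2exp(-2ξ)sin(4ξ)cos(2τ)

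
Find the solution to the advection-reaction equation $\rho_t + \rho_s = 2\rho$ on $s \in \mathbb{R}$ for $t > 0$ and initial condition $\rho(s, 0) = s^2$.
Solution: Substitute $\rho = e^{2t}u$, i.e. $u = e^{-2t}\rho$.
By the product rule, $\rho_t = e^{2t}(u_t + 2u)$, $\rho_s = e^{2t}u_s$.
Substituting into the PDE and dividing by $e^{2t}$: $u_t + 2u + u_s = 2u$.
The lower-order terms cancel, leaving the standard advection equation $u_t + u_s = 0$.
Initial data for $u$: $u(s,0) = \rho(s,0) = s^2$.
Solve for $u$:
  By method of characteristics (waves move right with speed 1):
  Along characteristics $s - t =$ const, $u$ is constant, so $u(s,t) = f(s - t)$ with $f = u( \cdot , 0)$.
Hence $u(s,t) = s^2 - 2 s t + t^2$.
Transform back: $\rho(s,t) = e^{2t}u(s,t)$.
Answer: $\rho(s, t) = s^2 e^{2 t} - 2 s t e^{2 t} + t^2 e^{2 t}$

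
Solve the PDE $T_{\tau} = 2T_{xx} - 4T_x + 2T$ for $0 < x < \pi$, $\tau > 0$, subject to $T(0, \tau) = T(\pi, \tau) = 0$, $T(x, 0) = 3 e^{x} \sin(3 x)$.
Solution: Substitute $T = e^{x}u$.
Then $T_x = e^{x}(u_x + u)$, $T_{xx} = e^{x}(u_{xx} + 2u_x + u)$, $T_{\tau} = e^{x}u_{\tau}$; substituting and dividing by $e^{x}$, the lower-order terms cancel: $u_{\tau} = 2u_{xx}$ (standard heat equation).
Data for $u$: $u(x,0) = e^{-x}T(x,0) = 3 \sin(3 x)$. The boundary conditions carry over: $u(0,\tau) = u(\pi,\tau) = 0$.
Separating variables: $u = \sum c_n e^{-2n^2\tau} \sin(nx)$. From $u(x,0) = 3 \sin(3 x)$: $c_3=3$.
So $u(x,\tau) = 3 e^{-18 \tau} \sin(3 x)$, and $T(x,\tau) = e^{x}u(x,\tau)$.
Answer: $T(x, \tau) = 3 e^{-18 \tau} e^{x} \sin(3 x)$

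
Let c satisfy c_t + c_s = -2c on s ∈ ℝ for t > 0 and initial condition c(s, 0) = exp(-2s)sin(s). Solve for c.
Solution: Substitute c = exp(-2s)u, i.e. u = exp(2s)c.
By the product rule, c_s = exp(-2s)(u_s - 2u), c_t = exp(-2s)u_t.
Substituting into the PDE and dividing by exp(-2s): u_t + (u_s - 2u) = -2u.
The lower-order terms cancel, leaving the standard advection equation u_t + u_s = 0.
Initial data for u: u(s,0) = exp(2s)c(s,0) = sin(s).
Solve for u:
  By method of characteristics (waves move right with speed 1):
  Along characteristics s - t = const, u is constant, so u(s,t) = f(s - t) with f = u(·, 0).
Hence u(s,t) = sin(s - t).
Transform back: c(s,t) = exp(-2s)u(s,t).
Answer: c(s, t) = exp(-2s)sin(s - t)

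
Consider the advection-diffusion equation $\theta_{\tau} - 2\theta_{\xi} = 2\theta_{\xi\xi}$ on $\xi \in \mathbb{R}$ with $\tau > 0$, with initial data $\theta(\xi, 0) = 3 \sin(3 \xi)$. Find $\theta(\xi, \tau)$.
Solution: Moving frame: $\eta = \xi + 2\tau$, $\sigma = \tau$, $\theta = u(\eta,\sigma)$, so $\theta_{\tau} = u_{\sigma} + 2u_{\eta}$ and $\theta_{\xi\xi} = u_{\eta\eta}$.
Hence $\theta_{\tau} - 2\theta_{\xi} = u_{\sigma}$ and the PDE becomes the heat equation $u_{\sigma} = 2u_{\eta\eta}$ on $\eta \in \mathbb{R}$.
Initial data: $u(\eta,0) = \theta(\eta,0) = 3 \sin(3 \eta)$. Each mode $\sin(n\eta)$ decays as $e^{-2n^2\sigma}$ on $\mathbb{R}$, so $u(\eta,\sigma) = \sum c_n e^{-2n^2\sigma} \sin(n\eta)$ with $c_3=3$: $u(\eta,\sigma) = 3 e^{-18 \sigma} \sin(3 \eta)$.
Substituting back: $\theta(\xi,\tau) = u(\xi + 2\tau, \tau)$.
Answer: $\theta(\xi, \tau) = 3 e^{-18 \tau} \sin(6 \tau + 3 \xi)$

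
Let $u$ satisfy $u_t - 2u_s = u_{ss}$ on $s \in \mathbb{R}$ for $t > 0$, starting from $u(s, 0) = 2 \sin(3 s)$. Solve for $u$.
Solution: Moving frame: $\eta = s + 2t$, $\sigma = t$, $u = w(\eta,\sigma)$, so $u_t = w_{\sigma} + 2w_{\eta}$ and $u_{ss} = w_{\eta\eta}$.
Hence $u_t - 2u_s = w_{\sigma}$ and the PDE becomes the heat equation $w_{\sigma} = w_{\eta\eta}$ on $\eta \in \mathbb{R}$.
Initial data: $w(\eta,0) = u(\eta,0) = 2 \sin(3 \eta)$. Each mode $\sin(n\eta)$ decays as $e^{-n^2\sigma}$ on $\mathbb{R}$, so $w(\eta,\sigma) = \sum c_n e^{-n^2\sigma} \sin(n\eta)$ with $c_3=2$: $w(\eta,\sigma) = 2 e^{-9 \sigma} \sin(3 \eta)$.
Substituting back: $u(s,t) = w(s + 2t, t)$.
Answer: $u(s, t) = 2 e^{-9 t} \sin(3 s + 6 t)$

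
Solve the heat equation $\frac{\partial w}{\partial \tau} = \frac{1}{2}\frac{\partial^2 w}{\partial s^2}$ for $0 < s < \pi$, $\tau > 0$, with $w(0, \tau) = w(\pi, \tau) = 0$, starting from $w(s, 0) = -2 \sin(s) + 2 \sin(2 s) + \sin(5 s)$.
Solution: Using separation of variables $w = X(s)T(\tau)$:
Eigenfunctions: $\sin(ns)$, $n = 1, 2, 3, \ldots$
General solution: $w(s, \tau) = \sum c_n \sin(ns) e^{-n^2 \tau/2}$
Matching $w(s,0) = -2 \sin(s) + 2 \sin(2 s) + \sin(5 s)$ term by term: $c_1=-2, c_2=2, c_5=1$.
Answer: $w(s, \tau) = 2 e^{-2 \tau} \sin(2 s) - 2 e^{-\tau/2} \sin(s) + e^{-25 \tau/2} \sin(5 s)$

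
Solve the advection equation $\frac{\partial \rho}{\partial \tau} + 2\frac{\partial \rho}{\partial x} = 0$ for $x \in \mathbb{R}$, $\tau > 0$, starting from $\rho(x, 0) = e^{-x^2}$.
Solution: By characteristics ($dx/d\tau = 2$), $\rho(x,\tau) = f(x - 2\tau)$ with $f = \rho( \cdot , 0)$.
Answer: $\rho(x, \tau) = e^{-(-2 \tau + x)^2}$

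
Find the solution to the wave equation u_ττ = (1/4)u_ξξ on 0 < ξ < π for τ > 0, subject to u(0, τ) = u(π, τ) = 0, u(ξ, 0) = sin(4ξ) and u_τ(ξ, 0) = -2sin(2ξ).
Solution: Using separation of variables u = X(ξ)T(τ):
Eigenfunctions: sin(nξ), n = 1, 2, 3, ...
General solution: u(ξ, τ) = Σ [A_n cos(n τ/2) + B_n sin(n τ/2)] sin(nξ)
From u(ξ,0) = sin(4ξ): A_4=1. From u_τ(ξ,0) = -2sin(2ξ), using u_τ(ξ,0) = Σ ω_n B_n sin(nξ) with ω_n = n/2: B_2 = (-2)/1 = -2.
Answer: u(ξ, τ) = -2sin(2ξ)sin(τ) + sin(4ξ)cos(2τ)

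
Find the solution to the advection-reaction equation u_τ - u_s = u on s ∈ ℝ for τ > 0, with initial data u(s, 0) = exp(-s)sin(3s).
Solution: Substitute u = exp(-s)w.
Then u_s = exp(-s)(w_s - w), u_τ = exp(-s)w_τ; substituting and dividing by exp(-s), the lower-order terms cancel: w_τ - w_s = 0 (standard advection equation).
Data for w: w(s,0) = exp(s)u(s,0) = sin(3s).
By characteristics (ds/dτ = -1), w(s,τ) = f(s + τ) with f = w(·, 0).
So w(s,τ) = sin(3s + 3τ), and u(s,τ) = exp(-s)w(s,τ).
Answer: u(s, τ) = exp(-s)sin(3s + 3τ)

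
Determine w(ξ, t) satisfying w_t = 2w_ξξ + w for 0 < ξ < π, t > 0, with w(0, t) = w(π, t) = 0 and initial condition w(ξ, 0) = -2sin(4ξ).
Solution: Substitute w = exp(t)u, i.e. u = exp(-t)w.
By the product rule, w_t = exp(t)(u_t + u), w_ξξ = exp(t)u_ξξ.
Substituting into the PDE and dividing by exp(t): u_t + u = 2u_ξξ + u.
The lower-order terms cancel, leaving the standard heat equation u_t = 2u_ξξ.
Initial data for u: u(ξ,0) = w(ξ,0) = -2sin(4ξ). The boundary conditions carry over: u(0,t) = u(π,t) = 0.
Solve for u:
  Using separation of variables u = X(ξ)T(t):
  Eigenfunctions: sin(nξ), n = 1, 2, 3, ...
  General solution: u(ξ, t) = Σ c_n sin(nξ) exp(-2n² t)
  Matching u(ξ,0) = -2sin(4ξ) term by term: c_4=-2.
Hence u(ξ,t) = -2exp(-32t)sin(4ξ).
Transform back: w(ξ,t) = exp(t)u(ξ,t).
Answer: w(ξ, t) = -2exp(-31t)sin(4ξ)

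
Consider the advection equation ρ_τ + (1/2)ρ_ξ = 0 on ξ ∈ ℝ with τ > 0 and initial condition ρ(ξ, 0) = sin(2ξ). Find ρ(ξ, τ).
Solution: By method of characteristics (waves move right with speed 1/2):
Along characteristics ξ - (1/2)τ = const, ρ is constant, so ρ(ξ,τ) = f(ξ - (1/2)τ) with f = ρ(·, 0).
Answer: ρ(ξ, τ) = sin(2ξ - τ)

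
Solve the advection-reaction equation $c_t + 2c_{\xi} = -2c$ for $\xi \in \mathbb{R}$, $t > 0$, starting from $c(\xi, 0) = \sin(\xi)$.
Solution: Substitute $c = e^{-2t}u$.
Then $c_t = e^{-2t}(u_t - 2u)$, $c_{\xi} = e^{-2t}u_{\xi}$; substituting and dividing by $e^{-2t}$, the lower-order terms cancel: $u_t + 2u_{\xi} = 0$ (standard advection equation).
Data for $u$: $u(\xi,0) = c(\xi,0) = \sin(\xi)$.
By characteristics ($d\xi/dt = 2$), $u(\xi,t) = f(\xi - 2t)$ with $f = u( \cdot , 0)$.
So $u(\xi,t) = - \sin(2 t - \xi)$, and $c(\xi,t) = e^{-2t}u(\xi,t)$.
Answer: $c(\xi, t) = e^{-2 t} \sin(\xi - 2 t)$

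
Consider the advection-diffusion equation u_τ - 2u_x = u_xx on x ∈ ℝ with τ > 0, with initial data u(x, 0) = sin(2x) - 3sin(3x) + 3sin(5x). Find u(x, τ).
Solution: Change to a moving frame: let η = x + 2τ, σ = τ and write u(x,τ) = w(η,σ).
By the chain rule u_τ = w_σ + 2w_η, u_x = w_η, u_xx = w_ηη.
Then u_τ - 2u_x = w_σ: the advection term cancels and the PDE becomes the heat equation w_σ = w_ηη on η ∈ ℝ.
Initial data: w(η,0) = u(η,0) = sin(2η) - 3sin(3η) + 3sin(5η).
On η ∈ ℝ each mode satisfies (sin(nη))″ = -n² sin(nη), so exp(-n²σ) sin(nη) solves the heat equation; by superposition w(η,σ) = Σ c_n exp(-n²σ) sin(nη).
Reading off the coefficients: c_2=1, c_3=-3, c_5=3, so w(η,σ) = exp(-4σ)sin(2η) - 3exp(-9σ)sin(3η) + 3exp(-25σ)sin(5η).
Substituting back η = x + 2τ, σ = τ: u(x,τ) = w(x + 2τ, τ).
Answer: u(x, τ) = exp(-4τ)sin(2x + 4τ) - 3exp(-9τ)sin(3x + 6τ) + 3exp(-25τ)sin(5x + 10τ)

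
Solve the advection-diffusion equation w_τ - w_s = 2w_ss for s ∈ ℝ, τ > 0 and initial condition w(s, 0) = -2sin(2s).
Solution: Change to a moving frame: let η = s + τ, σ = τ and write w(s,τ) = u(η,σ).
By the chain rule w_τ = u_σ + u_η, w_s = u_η, w_ss = u_ηη.
Then w_τ - w_s = u_σ: the advection term cancels and the PDE becomes the heat equation u_σ = 2u_ηη on η ∈ ℝ.
Initial data: u(η,0) = w(η,0) = -2sin(2η).
On η ∈ ℝ each mode satisfies (sin(nη))″ = -n² sin(nη), so exp(-2n²σ) sin(nη) solves the heat equation; by superposition u(η,σ) = Σ c_n exp(-2n²σ) sin(nη).
Reading off the coefficients: c_2=-2, so u(η,σ) = -2exp(-8σ)sin(2η).
Substituting back η = s + τ, σ = τ: w(s,τ) = u(s + τ, τ).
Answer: w(s, τ) = -2exp(-8τ)sin(2s + 2τ)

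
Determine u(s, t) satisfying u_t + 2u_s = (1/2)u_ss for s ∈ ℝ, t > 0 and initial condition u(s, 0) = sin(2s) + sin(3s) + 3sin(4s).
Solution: Change to a moving frame: let η = s - 2t, σ = t and write u(s,t) = w(η,σ).
By the chain rule u_t = w_σ - 2w_η, u_s = w_η, u_ss = w_ηη.
Then u_t + 2u_s = w_σ: the advection term cancels and the PDE becomes the heat equation w_σ = (1/2)w_ηη on η ∈ ℝ.
Initial data: w(η,0) = u(η,0) = sin(2η) + sin(3η) + 3sin(4η).
On η ∈ ℝ each mode satisfies (sin(nη))″ = -n² sin(nη), so exp(-n²σ/2) sin(nη) solves the heat equation; by superposition w(η,σ) = Σ c_n exp(-n²σ/2) sin(nη).
Reading off the coefficients: c_2=1, c_3=1, c_4=3, so w(η,σ) = exp(-2σ)sin(2η) + 3exp(-8σ)sin(4η) + exp(-9σ/2)sin(3η).
Substituting back η = s - 2t, σ = t: u(s,t) = w(s - 2t, t).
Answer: u(s, t) = exp(-2t)sin(2s - 4t) + 3exp(-8t)sin(4s - 8t) + exp(-9t/2)sin(3s - 6t)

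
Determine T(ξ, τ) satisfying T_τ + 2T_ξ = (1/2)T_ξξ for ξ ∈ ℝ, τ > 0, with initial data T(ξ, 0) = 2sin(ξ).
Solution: Moving frame: η = ξ - 2τ, σ = τ, T = u(η,σ), so T_τ = u_σ - 2u_η and T_ξξ = u_ηη.
Hence T_τ + 2T_ξ = u_σ and the PDE becomes the heat equation u_σ = (1/2)u_ηη on η ∈ ℝ.
Initial data: u(η,0) = T(η,0) = 2sin(η). Each mode sin(nη) decays as exp(-n²σ/2) on ℝ, so u(η,σ) = Σ c_n exp(-n²σ/2) sin(nη) with c_1=2: u(η,σ) = 2exp(-σ/2)sin(η).
Substituting back: T(ξ,τ) = u(ξ - 2τ, τ).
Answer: T(ξ, τ) = 2exp(-τ/2)sin(ξ - 2τ)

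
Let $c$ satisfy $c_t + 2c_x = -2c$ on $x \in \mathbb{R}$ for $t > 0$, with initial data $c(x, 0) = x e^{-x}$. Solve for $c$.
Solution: Substitute $c = e^{-x}u$, i.e. $u = e^{x}c$.
By the product rule, $c_x = e^{-x}(u_x - u)$, $c_t = e^{-x}u_t$.
Substituting into the PDE and dividing by $e^{-x}$: $u_t + 2(u_x - u) = -2u$.
The lower-order terms cancel, leaving the standard advection equation $u_t + 2u_x = 0$.
Initial data for $u$: $u(x,0) = e^{x}c(x,0) = x$.
Solve for $u$:
  By method of characteristics (waves move right with speed 2):
  Along characteristics $x - 2t =$ const, $u$ is constant, so $u(x,t) = f(x - 2t)$ with $f = u( \cdot , 0)$.
Hence $u(x,t) = -2 t + x$.
Transform back: $c(x,t) = e^{-x}u(x,t)$.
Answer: $c(x, t) = -2 t e^{-x} + x e^{-x}$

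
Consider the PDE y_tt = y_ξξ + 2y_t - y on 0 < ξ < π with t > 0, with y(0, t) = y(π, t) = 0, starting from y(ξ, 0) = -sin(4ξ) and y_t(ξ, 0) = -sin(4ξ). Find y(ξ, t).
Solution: Substitute y = exp(t)u, i.e. u = exp(-t)y.
By the product rule, y_t = exp(t)(u_t + u), y_tt = exp(t)(u_tt + 2u_t + u), y_ξξ = exp(t)u_ξξ.
Substituting into the PDE and dividing by exp(t): u_tt + 2u_t + u = u_ξξ + 2(u_t + u) - u.
The lower-order terms cancel, leaving the standard wave equation u_tt = u_ξξ.
Initial data for u: u(ξ,0) = y(ξ,0) = -sin(4ξ); u_t(ξ,0) = y_t(ξ,0) - y(ξ,0) = 0. The boundary conditions carry over: u(0,t) = u(π,t) = 0.
Solve for u:
  Using separation of variables u = X(ξ)T(t):
  Eigenfunctions: sin(nξ), n = 1, 2, 3, ...
  General solution: u(ξ, t) = Σ [A_n cos(n t) + B_n sin(n t)] sin(nξ)
  From u(ξ,0) = -sin(4ξ): A_4=-1. From u_t(ξ,0) = 0: all B_n = 0.
Hence u(ξ,t) = -sin(4ξ)cos(4t).
Transform back: y(ξ,t) = exp(t)u(ξ,t).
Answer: y(ξ, t) = -exp(t)sin(4ξ)cos(4t)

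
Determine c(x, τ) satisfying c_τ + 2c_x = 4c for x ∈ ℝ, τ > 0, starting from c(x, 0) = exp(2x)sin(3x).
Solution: Substitute c = exp(2x)u, i.e. u = exp(-2x)c.
By the product rule, c_x = exp(2x)(u_x + 2u), c_τ = exp(2x)u_τ.
Substituting into the PDE and dividing by exp(2x): u_τ + 2(u_x + 2u) = 4u.
The lower-order terms cancel, leaving the standard advection equation u_τ + 2u_x = 0.
Initial data for u: u(x,0) = exp(-2x)c(x,0) = sin(3x).
Solve for u:
  By method of characteristics (waves move right with speed 2):
  Along characteristics x - 2τ = const, u is constant, so u(x,τ) = f(x - 2τ) with f = u(·, 0).
Hence u(x,τ) = sin(3x - 6τ).
Transform back: c(x,τ) = exp(2x)u(x,τ).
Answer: c(x, τ) = exp(2x)sin(3x - 6τ)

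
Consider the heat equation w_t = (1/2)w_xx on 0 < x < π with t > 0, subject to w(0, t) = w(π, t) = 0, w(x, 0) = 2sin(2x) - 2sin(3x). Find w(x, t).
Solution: Separating variables: w = Σ c_n exp(-n²t/2) sin(nx). From w(x,0) = 2sin(2x) - 2sin(3x): c_2=2, c_3=-2.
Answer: w(x, t) = 2exp(-2t)sin(2x) - 2exp(-9t/2)sin(3x)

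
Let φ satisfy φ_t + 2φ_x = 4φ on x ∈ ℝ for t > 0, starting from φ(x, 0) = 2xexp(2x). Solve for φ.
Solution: Substitute φ = exp(2x)u.
Then φ_x = exp(2x)(u_x + 2u), φ_t = exp(2x)u_t; substituting and dividing by exp(2x), the lower-order terms cancel: u_t + 2u_x = 0 (standard advection equation).
Data for u: u(x,0) = exp(-2x)φ(x,0) = 2x.
By characteristics (dx/dt = 2), u(x,t) = f(x - 2t) with f = u(·, 0).
So u(x,t) = -4t + 2x, and φ(x,t) = exp(2x)u(x,t).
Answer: φ(x, t) = -4texp(2x) + 2xexp(2x)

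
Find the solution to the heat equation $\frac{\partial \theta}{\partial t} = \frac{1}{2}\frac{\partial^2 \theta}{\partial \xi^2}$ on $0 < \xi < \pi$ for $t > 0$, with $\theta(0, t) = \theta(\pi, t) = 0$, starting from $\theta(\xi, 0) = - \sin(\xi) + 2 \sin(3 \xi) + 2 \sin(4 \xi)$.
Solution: Using separation of variables $\theta = X(\xi)G(t)$:
Eigenfunctions: $\sin(n\xi)$, $n = 1, 2, 3, \ldots$
General solution: $\theta(\xi, t) = \sum c_n \sin(n\xi) e^{-n^2 t/2}$
Matching $\theta(\xi,0) = - \sin(\xi) + 2 \sin(3 \xi) + 2 \sin(4 \xi)$ term by term: $c_1=-1, c_3=2, c_4=2$.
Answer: $\theta(\xi, t) = 2 e^{-8 t} \sin(4 \xi) -  e^{-t/2} \sin(\xi) + 2 e^{-9 t/2} \sin(3 \xi)$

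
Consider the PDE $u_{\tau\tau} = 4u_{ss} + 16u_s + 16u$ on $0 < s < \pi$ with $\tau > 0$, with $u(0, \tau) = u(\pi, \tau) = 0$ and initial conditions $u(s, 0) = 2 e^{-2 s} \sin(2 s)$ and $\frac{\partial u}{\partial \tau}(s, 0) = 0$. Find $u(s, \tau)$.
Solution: Substitute $u = e^{-2s}w$, i.e. $w = e^{2s}u$.
By the product rule, $u_s = e^{-2s}(w_s - 2w)$, $u_{ss} = e^{-2s}(w_{ss} - 4w_s + 4w)$, $u_{\tau\tau} = e^{-2s}w_{\tau\tau}$.
Substituting into the PDE and dividing by $e^{-2s}$: $w_{\tau\tau} = 4(w_{ss} - 4w_s + 4w) + 16(w_s - 2w) + 16w$.
The lower-order terms cancel, leaving the standard wave equation $w_{\tau\tau} = 4w_{ss}$.
Initial data for $w$: $w(s,0) = e^{2s}u(s,0) = 2 \sin(2 s)$; $w_{\tau}(s,0) = e^{2s}u_{\tau}(s,0) = 0$. The boundary conditions carry over: $w(0,\tau) = w(\pi,\tau) = 0$.
Solve for $w$:
  Using separation of variables $w = X(s)T(\tau)$:
  Eigenfunctions: $\sin(ns)$, $n = 1, 2, 3, \ldots$
  General solution: $w(s, \tau) = \sum [A_n \cos(2n \tau) + B_n \sin(2n \tau)] \sin(ns)$
  From $w(s,0) = 2 \sin(2 s)$: $A_2=2$. From $w_{\tau}(s,0) = 0$: all $B_n = 0$.
Hence $w(s,\tau) = 2 \sin(2 s) \cos(4 \tau)$.
Transform back: $u(s,\tau) = e^{-2s}w(s,\tau)$.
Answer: $u(s, \tau) = 2 e^{-2 s} \sin(2 s) \cos(4 \tau)$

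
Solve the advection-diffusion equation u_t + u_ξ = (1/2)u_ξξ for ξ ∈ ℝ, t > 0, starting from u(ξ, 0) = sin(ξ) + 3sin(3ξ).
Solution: Change to a moving frame: let η = ξ - t, σ = t and write u(ξ,t) = w(η,σ).
By the chain rule u_t = w_σ - w_η, u_ξ = w_η, u_ξξ = w_ηη.
Then u_t + u_ξ = w_σ: the advection term cancels and the PDE becomes the heat equation w_σ = (1/2)w_ηη on η ∈ ℝ.
Initial data: w(η,0) = u(η,0) = sin(η) + 3sin(3η).
On η ∈ ℝ each mode satisfies (sin(nη))″ = -n² sin(nη), so exp(-n²σ/2) sin(nη) solves the heat equation; by superposition w(η,σ) = Σ c_n exp(-n²σ/2) sin(nη).
Reading off the coefficients: c_1=1, c_3=3, so w(η,σ) = exp(-σ/2)sin(η) + 3exp(-9σ/2)sin(3η).
Substituting back η = ξ - t, σ = t: u(ξ,t) = w(ξ - t, t).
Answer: u(ξ, t) = -exp(-t/2)sin(t - ξ) - 3exp(-9t/2)sin(3t - 3ξ)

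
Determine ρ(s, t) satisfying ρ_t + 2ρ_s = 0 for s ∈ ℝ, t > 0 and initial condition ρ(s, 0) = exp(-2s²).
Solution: By method of characteristics (waves move right with speed 2):
Along characteristics s - 2t = const, ρ is constant, so ρ(s,t) = f(s - 2t) with f = ρ(·, 0).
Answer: ρ(s, t) = exp(-2(s - 2t)²)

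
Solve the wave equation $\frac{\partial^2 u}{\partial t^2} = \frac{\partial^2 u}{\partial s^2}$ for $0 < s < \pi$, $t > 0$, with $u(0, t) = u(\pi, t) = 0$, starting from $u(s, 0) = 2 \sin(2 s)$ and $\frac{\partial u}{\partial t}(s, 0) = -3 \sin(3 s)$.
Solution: Separating variables: $u = \sum [A_n \cos(\omega_n t) + B_n \sin(\omega_n t)] \sin(ns)$, $\omega_n = n$. From ICs ($B_n$ = velocity coefficient / $\omega_n$): $A_2=2, B_3=-1$.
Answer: $u(s, t) = 2 \sin(2 s) \cos(2 t) -  \sin(3 s) \sin(3 t)$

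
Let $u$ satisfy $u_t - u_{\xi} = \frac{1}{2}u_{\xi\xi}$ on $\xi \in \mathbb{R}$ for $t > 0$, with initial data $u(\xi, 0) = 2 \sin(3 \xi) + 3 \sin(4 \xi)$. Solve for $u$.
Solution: Change to a moving frame: let $\eta = \xi + t$, $\sigma = t$ and write $u(\xi,t) = w(\eta,\sigma)$.
By the chain rule $u_t = w_{\sigma} + w_{\eta}$, $u_{\xi} = w_{\eta}$, $u_{\xi\xi} = w_{\eta\eta}$.
Then $u_t - u_{\xi} = w_{\sigma}$: the advection term cancels and the PDE becomes the heat equation $w_{\sigma} = \frac{1}{2}w_{\eta\eta}$ on $\eta \in \mathbb{R}$.
Initial data: $w(\eta,0) = u(\eta,0) = 2 \sin(3 \eta) + 3 \sin(4 \eta)$.
On $\eta \in \mathbb{R}$ each mode satisfies $(\sin(n\eta))'' = -n^2 \sin(n\eta)$, so $e^{-n^2\sigma/2} \sin(n\eta)$ solves the heat equation; by superposition $w(\eta,\sigma) = \sum c_n e^{-n^2\sigma/2} \sin(n\eta)$.
Reading off the coefficients: $c_3=2, c_4=3$, so $w(\eta,\sigma) = 3 e^{-8 \sigma} \sin(4 \eta) + 2 e^{-9 \sigma/2} \sin(3 \eta)$.
Substituting back $\eta = \xi + t$, $\sigma = t$: $u(\xi,t) = w(\xi + t, t)$.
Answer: $u(\xi, t) = 3 e^{-8 t} \sin(4 \xi + 4 t) + 2 e^{-9 t/2} \sin(3 \xi + 3 t)$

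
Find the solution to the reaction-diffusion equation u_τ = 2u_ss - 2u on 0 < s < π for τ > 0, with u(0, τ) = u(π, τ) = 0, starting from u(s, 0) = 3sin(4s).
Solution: Substitute u = exp(-2τ)w.
Then u_τ = exp(-2τ)(w_τ - 2w), u_ss = exp(-2τ)w_ss; substituting and dividing by exp(-2τ), the lower-order terms cancel: w_τ = 2w_ss (standard heat equation).
Data for w: w(s,0) = u(s,0) = 3sin(4s). The boundary conditions carry over: w(0,τ) = w(π,τ) = 0.
Separating variables: w = Σ c_n exp(-2n²τ) sin(ns). From w(s,0) = 3sin(4s): c_4=3.
So w(s,τ) = 3exp(-32τ)sin(4s), and u(s,τ) = exp(-2τ)w(s,τ).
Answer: u(s, τ) = 3exp(-34τ)sin(4s)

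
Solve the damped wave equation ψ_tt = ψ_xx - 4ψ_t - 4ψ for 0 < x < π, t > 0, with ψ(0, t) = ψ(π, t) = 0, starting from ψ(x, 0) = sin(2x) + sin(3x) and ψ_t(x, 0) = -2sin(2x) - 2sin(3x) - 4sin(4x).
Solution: Substitute ψ = exp(-2t)u, i.e. u = exp(2t)ψ.
By the product rule, ψ_t = exp(-2t)(u_t - 2u), ψ_tt = exp(-2t)(u_tt - 4u_t + 4u), ψ_xx = exp(-2t)u_xx.
Substituting into the PDE and dividing by exp(-2t): u_tt - 4u_t + 4u = u_xx - 4(u_t - 2u) - 4u.
The lower-order terms cancel, leaving the standard wave equation u_tt = u_xx.
Initial data for u: u(x,0) = ψ(x,0) = sin(2x) + sin(3x); u_t(x,0) = ψ_t(x,0) + 2ψ(x,0) = -4sin(4x). The boundary conditions carry over: u(0,t) = u(π,t) = 0.
Solve for u:
  Using separation of variables u = X(x)T(t):
  Eigenfunctions: sin(nx), n = 1, 2, 3, ...
  General solution: u(x, t) = Σ [A_n cos(n t) + B_n sin(n t)] sin(nx)
  From u(x,0) = sin(2x) + sin(3x): A_2=1, A_3=1. From u_t(x,0) = -4sin(4x), using u_t(x,0) = Σ ω_n B_n sin(nx) with ω_n = n: B_4 = (-4)/4 = -1.
Hence u(x,t) = -sin(4t)sin(4x) + sin(2x)cos(2t) + sin(3x)cos(3t).
Transform back: ψ(x,t) = exp(-2t)u(x,t).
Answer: ψ(x, t) = -exp(-2t)sin(4t)sin(4x) + exp(-2t)sin(2x)cos(2t) + exp(-2t)sin(3x)cos(3t)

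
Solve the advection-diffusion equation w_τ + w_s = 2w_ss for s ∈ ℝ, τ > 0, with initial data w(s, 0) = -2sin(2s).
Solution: Change to a moving frame: let η = s - τ, σ = τ and write w(s,τ) = u(η,σ).
By the chain rule w_τ = u_σ - u_η, w_s = u_η, w_ss = u_ηη.
Then w_τ + w_s = u_σ: the advection term cancels and the PDE becomes the heat equation u_σ = 2u_ηη on η ∈ ℝ.
Initial data: u(η,0) = w(η,0) = -2sin(2η).
On η ∈ ℝ each mode satisfies (sin(nη))″ = -n² sin(nη), so exp(-2n²σ) sin(nη) solves the heat equation; by superposition u(η,σ) = Σ c_n exp(-2n²σ) sin(nη).
Reading off the coefficients: c_2=-2, so u(η,σ) = -2exp(-8σ)sin(2η).
Substituting back η = s - τ, σ = τ: w(s,τ) = u(s - τ, τ).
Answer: w(s, τ) = -2exp(-8τ)sin(2s - 2τ)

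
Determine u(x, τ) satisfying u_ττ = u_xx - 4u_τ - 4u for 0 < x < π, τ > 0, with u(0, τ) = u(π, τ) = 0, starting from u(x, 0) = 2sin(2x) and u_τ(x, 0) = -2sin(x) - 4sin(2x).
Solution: Substitute u = exp(-2τ)w, i.e. w = exp(2τ)u.
By the product rule, u_τ = exp(-2τ)(w_τ - 2w), u_ττ = exp(-2τ)(w_ττ - 4w_τ + 4w), u_xx = exp(-2τ)w_xx.
Substituting into the PDE and dividing by exp(-2τ): w_ττ - 4w_τ + 4w = w_xx - 4(w_τ - 2w) - 4w.
The lower-order terms cancel, leaving the standard wave equation w_ττ = w_xx.
Initial data for w: w(x,0) = u(x,0) = 2sin(2x); w_τ(x,0) = u_τ(x,0) + 2u(x,0) = -2sin(x). The boundary conditions carry over: w(0,τ) = w(π,τ) = 0.
Solve for w:
  Using separation of variables w = X(x)T(τ):
  Eigenfunctions: sin(nx), n = 1, 2, 3, ...
  General solution: w(x, τ) = Σ [A_n cos(n τ) + B_n sin(n τ)] sin(nx)
  From w(x,0) = 2sin(2x): A_2=2. From w_τ(x,0) = -2sin(x), using w_τ(x,0) = Σ ω_n B_n sin(nx) with ω_n = n: B_1 = (-2)/1 = -2.
Hence w(x,τ) = -2sin(x)sin(τ) + 2sin(2x)cos(2τ).
Transform back: u(x,τ) = exp(-2τ)w(x,τ).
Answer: u(x, τ) = -2exp(-2τ)sin(x)sin(τ) + 2exp(-2τ)sin(2x)cos(2τ)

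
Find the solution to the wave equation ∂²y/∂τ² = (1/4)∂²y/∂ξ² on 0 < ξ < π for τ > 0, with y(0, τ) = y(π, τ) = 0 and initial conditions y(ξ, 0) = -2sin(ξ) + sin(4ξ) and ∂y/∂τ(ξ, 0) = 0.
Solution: Using separation of variables y = X(ξ)T(τ):
Eigenfunctions: sin(nξ), n = 1, 2, 3, ...
General solution: y(ξ, τ) = Σ [A_n cos(n τ/2) + B_n sin(n τ/2)] sin(nξ)
From y(ξ,0) = -2sin(ξ) + sin(4ξ): A_1=-2, A_4=1. From y_τ(ξ,0) = 0: all B_n = 0.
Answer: y(ξ, τ) = -2sin(ξ)cos(τ/2) + sin(4ξ)cos(2τ)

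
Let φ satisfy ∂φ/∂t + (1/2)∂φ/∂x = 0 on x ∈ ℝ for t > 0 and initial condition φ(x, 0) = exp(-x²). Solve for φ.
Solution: By characteristics (dx/dt = 1/2), φ(x,t) = f(x - (1/2)t) with f = φ(·, 0).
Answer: φ(x, t) = exp(-(-t/2 + x)²)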